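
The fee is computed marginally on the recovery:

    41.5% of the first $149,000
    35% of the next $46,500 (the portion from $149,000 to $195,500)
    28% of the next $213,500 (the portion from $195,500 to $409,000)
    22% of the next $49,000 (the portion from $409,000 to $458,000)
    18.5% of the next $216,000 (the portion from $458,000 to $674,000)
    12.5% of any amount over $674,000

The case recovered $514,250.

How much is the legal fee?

First $149,000 at 41.5% = $61,835.00
Next $46,500 at 35% = $16,275.00
Next $213,500 at 28% = $59,780.00
Next $49,000 at 22% = $10,780.00
Remaining $56,250 at 18.5% = $10,406.25
Fee: $61,835.00 + $16,275.00 + $59,780.00 + $10,780.00 + $10,406.25 = $159,076.25

$159,076.25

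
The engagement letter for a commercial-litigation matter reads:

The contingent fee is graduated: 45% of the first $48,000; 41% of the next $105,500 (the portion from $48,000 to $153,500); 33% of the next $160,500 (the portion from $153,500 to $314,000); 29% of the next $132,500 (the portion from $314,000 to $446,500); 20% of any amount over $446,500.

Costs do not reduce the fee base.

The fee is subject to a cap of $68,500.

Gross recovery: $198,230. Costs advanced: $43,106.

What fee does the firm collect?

$68,500.00

Fee base is the gross recovery, $198,230; costs are reimbursed separately.
First $48,000 at 45% = $21,600.00
Next $105,500 at 41% = $43,255.00
Remaining $44,730 at 33% = $14,760.90
Fee: $21,600.00 + $43,255.00 + $14,760.90 = $79,615.90
$79,615.90 exceeds the $68,500 cap, so the fee is capped at $68,500.00.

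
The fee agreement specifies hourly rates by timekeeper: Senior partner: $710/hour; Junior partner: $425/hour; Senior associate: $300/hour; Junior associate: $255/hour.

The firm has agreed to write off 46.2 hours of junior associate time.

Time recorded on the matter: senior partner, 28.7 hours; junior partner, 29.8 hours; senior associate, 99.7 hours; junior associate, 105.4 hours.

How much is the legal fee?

$78,048.00

Senior partner: 28.7 × $710 = $20,377.00
Junior partner: 29.8 × $425 = $12,665.00
Senior associate: 99.7 × $300 = $29,910.00
Junior associate: 105.4 × $255 = $26,877.00
Subtotal: $89,829.00
Write-off: 46.2 × $255 = $11,781.00
Total: $89,829.00 − $11,781.00 = $78,048.00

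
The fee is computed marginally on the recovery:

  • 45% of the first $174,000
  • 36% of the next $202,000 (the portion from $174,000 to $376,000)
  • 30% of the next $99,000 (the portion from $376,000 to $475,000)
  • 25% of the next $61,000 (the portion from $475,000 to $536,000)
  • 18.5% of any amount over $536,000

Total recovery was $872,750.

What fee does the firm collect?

First $174,000 at 45% = $78,300.00
Next $202,000 at 36% = $72,720.00
Next $99,000 at 30% = $29,700.00
Next $61,000 at 25% = $15,250.00
Remaining $336,750 at 18.5% = $62,298.75
Fee: $78,300.00 + $72,720.00 + $29,700.00 + $15,250.00 + $62,298.75 = $258,268.75

$258,268.75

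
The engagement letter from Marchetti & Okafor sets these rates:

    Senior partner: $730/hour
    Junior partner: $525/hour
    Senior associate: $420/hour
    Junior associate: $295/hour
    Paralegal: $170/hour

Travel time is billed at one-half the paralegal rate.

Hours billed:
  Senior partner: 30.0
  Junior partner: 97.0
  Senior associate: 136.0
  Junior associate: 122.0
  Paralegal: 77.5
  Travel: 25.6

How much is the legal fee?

Senior partner: 30.0 × $730 = $21,900.00
Junior partner: 97.0 × $525 = $50,925.00
Senior associate: 136.0 × $420 = $57,120.00
Junior associate: 122.0 × $295 = $35,990.00
Paralegal: 77.5 × $170 = $13,175.00
Subtotal: $21,900.00 + $50,925.00 + $57,120.00 + $35,990.00 + $13,175.00 = $179,110.00
Travel: 25.6 × ($170 ÷ 2) = 25.6 × $85.00 = $2,176.00
Total: $179,110.00 + $2,176.00 = $181,286.00

$181,286.00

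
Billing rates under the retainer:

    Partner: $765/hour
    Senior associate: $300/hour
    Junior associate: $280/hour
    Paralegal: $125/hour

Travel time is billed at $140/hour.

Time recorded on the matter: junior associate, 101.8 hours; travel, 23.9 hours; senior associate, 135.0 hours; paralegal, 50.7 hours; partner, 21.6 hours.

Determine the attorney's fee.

Partner: 21.6 × $765 = $16,524.00
Senior associate: 135.0 × $300 = $40,500.00
Junior associate: 101.8 × $280 = $28,504.00
Paralegal: 50.7 × $125 = $6,337.50
Subtotal: $16,524.00 + $40,500.00 + $28,504.00 + $6,337.50 = $91,865.50
Travel: 23.9 × $140 = $3,346.00
Total: $91,865.50 + $3,346.00 = $95,211.50

$95,211.50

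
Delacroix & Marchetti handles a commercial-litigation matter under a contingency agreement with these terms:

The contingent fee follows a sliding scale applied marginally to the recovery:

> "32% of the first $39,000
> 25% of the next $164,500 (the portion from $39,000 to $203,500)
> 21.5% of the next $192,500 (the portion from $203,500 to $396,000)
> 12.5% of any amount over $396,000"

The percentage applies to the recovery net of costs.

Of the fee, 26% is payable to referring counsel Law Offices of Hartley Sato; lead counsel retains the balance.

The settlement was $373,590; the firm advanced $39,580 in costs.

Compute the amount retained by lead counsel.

$60,431.84

Fee base (net of costs): $373,590 − $39,580 = $334,010
First $39,000 at 32% = $12,480.00
Next $164,500 at 25% = $41,125.00
Remaining $130,510 at 21.5% = $28,059.65
Fee: $12,480.00 + $41,125.00 + $28,059.65 = $81,664.65
Referral share: 26% of $81,664.65 = $21,232.81; lead counsel retains $81,664.65 − $21,232.81 = $60,431.84.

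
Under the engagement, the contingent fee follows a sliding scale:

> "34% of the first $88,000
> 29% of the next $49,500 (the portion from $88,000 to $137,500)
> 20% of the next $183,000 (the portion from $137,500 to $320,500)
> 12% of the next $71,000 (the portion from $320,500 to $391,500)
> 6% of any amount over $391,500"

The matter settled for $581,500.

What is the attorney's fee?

$100,795.00

First $88,000 at 34% = $29,920.00
Next $49,500 at 29% = $14,355.00
Next $183,000 at 20% = $36,600.00
Next $71,000 at 12% = $8,520.00
Remaining $190,000 at 6% = $11,400.00
Fee: $29,920.00 + $14,355.00 + $36,600.00 + $8,520.00 + $11,400.00 = $100,795.00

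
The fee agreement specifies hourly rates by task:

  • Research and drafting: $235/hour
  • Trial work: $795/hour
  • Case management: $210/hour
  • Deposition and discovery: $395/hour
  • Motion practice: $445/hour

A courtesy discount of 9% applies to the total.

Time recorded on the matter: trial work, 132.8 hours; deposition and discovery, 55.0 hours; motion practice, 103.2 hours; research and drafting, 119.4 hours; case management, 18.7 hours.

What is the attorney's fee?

Research and drafting: 119.4 × $235 = $28,059.00
Trial work: 132.8 × $795 = $105,576.00
Case management: 18.7 × $210 = $3,927.00
Deposition and discovery: 55.0 × $395 = $21,725.00
Motion practice: 103.2 × $445 = $45,924.00
Subtotal: $205,211.00
Less 9% discount: −$18,468.99
Total: $205,211.00 − $18,468.99 = $186,742.01

$186,742.01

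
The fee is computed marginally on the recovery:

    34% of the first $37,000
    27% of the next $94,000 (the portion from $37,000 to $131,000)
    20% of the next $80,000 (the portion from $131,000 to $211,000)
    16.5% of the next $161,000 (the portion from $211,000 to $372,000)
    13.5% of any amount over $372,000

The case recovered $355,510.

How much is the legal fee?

$77,804.15

First $37,000 at 34% = $12,580.00
Next $94,000 at 27% = $25,380.00
Next $80,000 at 20% = $16,000.00
Remaining $144,510 at 16.5% = $23,844.15
Fee: $12,580.00 + $25,380.00 + $16,000.00 + $23,844.15 = $77,804.15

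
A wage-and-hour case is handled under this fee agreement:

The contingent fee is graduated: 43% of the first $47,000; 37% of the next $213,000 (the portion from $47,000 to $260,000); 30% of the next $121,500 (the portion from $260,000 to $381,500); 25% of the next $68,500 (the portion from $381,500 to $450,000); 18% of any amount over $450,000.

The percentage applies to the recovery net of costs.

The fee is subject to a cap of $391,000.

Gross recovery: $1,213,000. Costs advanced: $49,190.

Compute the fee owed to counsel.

Fee base (net of costs): $1,213,000 − $49,190 = $1,163,810
First $47,000 at 43% = $20,210.00
Next $213,000 at 37% = $78,810.00
Next $121,500 at 30% = $36,450.00
Next $68,500 at 25% = $17,125.00
Remaining $713,810 at 18% = $128,485.80
Fee: $20,210.00 + $78,810.00 + $36,450.00 + $17,125.00 + $128,485.80 = $281,080.80
$281,080.80 is under the $391,000 cap.

$281,080.80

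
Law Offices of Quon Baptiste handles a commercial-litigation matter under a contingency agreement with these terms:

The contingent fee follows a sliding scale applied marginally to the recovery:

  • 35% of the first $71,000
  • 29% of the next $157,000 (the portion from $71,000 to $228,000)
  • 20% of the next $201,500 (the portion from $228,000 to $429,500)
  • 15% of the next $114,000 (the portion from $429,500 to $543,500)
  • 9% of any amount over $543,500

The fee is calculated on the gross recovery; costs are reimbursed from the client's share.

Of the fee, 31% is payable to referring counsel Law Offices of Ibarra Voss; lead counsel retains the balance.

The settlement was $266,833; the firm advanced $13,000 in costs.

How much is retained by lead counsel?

Fee base is the gross recovery, $266,833; costs are reimbursed separately.
First $71,000 at 35% = $24,850.00
Next $157,000 at 29% = $45,530.00
Remaining $38,833 at 20% = $7,766.60
Fee: $24,850.00 + $45,530.00 + $7,766.60 = $78,146.60
Referral share: 31% of $78,146.60 = $24,225.45; lead counsel retains $78,146.60 − $24,225.45 = $53,921.15.

$53,921.15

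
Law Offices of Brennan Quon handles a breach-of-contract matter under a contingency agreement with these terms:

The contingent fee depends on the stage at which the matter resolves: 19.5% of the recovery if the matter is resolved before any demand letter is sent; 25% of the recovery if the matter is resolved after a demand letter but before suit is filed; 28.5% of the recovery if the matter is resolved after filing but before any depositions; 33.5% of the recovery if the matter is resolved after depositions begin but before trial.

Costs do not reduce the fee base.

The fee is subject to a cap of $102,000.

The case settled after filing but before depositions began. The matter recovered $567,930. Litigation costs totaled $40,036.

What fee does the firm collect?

$102,000.00

Fee base is the gross recovery, $567,930; costs are reimbursed separately.
The matter settled after filing but before depositions began, so the 28.5% rate applies.
$567,930 × 28.5% = $161,860.05
$161,860.05 exceeds the $102,000 cap, so the fee is capped at $102,000.00.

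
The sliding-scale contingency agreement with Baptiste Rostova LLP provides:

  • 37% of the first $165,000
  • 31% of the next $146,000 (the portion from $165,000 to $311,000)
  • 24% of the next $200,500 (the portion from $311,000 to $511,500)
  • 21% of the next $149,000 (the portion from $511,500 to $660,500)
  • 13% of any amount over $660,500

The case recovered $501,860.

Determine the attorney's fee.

First $165,000 at 37% = $61,050.00
Next $146,000 at 31% = $45,260.00
Remaining $190,860 at 24% = $45,806.40
Fee: $61,050.00 + $45,260.00 + $45,806.40 = $152,116.40

$152,116.40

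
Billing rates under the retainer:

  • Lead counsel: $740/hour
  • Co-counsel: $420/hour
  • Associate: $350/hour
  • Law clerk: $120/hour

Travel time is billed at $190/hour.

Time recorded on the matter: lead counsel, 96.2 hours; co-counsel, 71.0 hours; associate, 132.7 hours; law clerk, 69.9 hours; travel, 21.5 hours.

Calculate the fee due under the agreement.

Lead counsel: 96.2 × $740 = $71,188.00
Co-counsel: 71.0 × $420 = $29,820.00
Associate: 132.7 × $350 = $46,445.00
Law clerk: 69.9 × $120 = $8,388.00
Subtotal: $71,188.00 + $29,820.00 + $46,445.00 + $8,388.00 = $155,841.00
Travel: 21.5 × $190 = $4,085.00
Total: $155,841.00 + $4,085.00 = $159,926.00

$159,926.00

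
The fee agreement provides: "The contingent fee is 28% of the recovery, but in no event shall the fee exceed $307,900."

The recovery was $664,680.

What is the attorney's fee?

$186,110.40

28% of $664,680 = $186,110.40
That is under the $307,900 cap.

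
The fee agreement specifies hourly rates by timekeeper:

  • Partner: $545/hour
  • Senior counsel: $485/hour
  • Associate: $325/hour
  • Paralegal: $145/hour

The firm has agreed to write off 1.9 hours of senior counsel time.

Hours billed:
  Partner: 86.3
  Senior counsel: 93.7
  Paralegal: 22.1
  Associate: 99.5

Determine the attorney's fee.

$127,098.50

Partner: 86.3 × $545 = $47,033.50
Senior counsel: 93.7 × $485 = $45,444.50
Associate: 99.5 × $325 = $32,337.50
Paralegal: 22.1 × $145 = $3,204.50
Subtotal: $128,020.00
Write-off: 1.9 × $485 = $921.50
Total: $128,020.00 − $921.50 = $127,098.50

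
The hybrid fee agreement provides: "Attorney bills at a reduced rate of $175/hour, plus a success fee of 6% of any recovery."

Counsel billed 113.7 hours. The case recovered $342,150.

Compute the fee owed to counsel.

$40,426.50

Hourly: 113.7 × $175 = $19,897.50
Success fee: 6% of $342,150 = $20,529.00
Total: $19,897.50 + $20,529.00 = $40,426.50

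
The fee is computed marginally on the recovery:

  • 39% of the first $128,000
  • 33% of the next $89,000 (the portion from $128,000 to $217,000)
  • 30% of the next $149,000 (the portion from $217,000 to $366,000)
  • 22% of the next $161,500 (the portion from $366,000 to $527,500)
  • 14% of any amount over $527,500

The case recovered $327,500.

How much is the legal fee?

$112,440.00

First $128,000 at 39% = $49,920.00
Next $89,000 at 33% = $29,370.00
Remaining $110,500 at 30% = $33,150.00
Fee: $49,920.00 + $29,370.00 + $33,150.00 = $112,440.00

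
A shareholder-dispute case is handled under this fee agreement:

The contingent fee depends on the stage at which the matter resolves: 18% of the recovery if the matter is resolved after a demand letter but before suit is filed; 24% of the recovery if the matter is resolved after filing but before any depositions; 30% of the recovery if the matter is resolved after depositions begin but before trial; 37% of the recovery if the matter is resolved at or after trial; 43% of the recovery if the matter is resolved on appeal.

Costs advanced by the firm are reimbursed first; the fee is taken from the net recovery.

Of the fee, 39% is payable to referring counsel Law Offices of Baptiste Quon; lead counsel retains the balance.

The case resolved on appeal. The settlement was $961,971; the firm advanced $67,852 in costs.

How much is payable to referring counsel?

Fee base (net of costs): $961,971 − $67,852 = $894,119
The matter resolved on appeal, so the 43% rate applies.
$894,119 × 43% = $384,471.17
Referral share: 39% of $384,471.17 = $149,943.76; lead counsel retains $384,471.17 − $149,943.76 = $234,527.41.

$149,943.76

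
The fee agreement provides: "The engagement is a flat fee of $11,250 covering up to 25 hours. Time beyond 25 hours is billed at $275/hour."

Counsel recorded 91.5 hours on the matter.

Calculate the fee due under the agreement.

$29,537.50

Flat fee: $11,250.00
Excess hours: 91.5 − 25 = 66.5
Overrun: 66.5 × $275 = $18,287.50
Total: $11,250.00 + $18,287.50 = $29,537.50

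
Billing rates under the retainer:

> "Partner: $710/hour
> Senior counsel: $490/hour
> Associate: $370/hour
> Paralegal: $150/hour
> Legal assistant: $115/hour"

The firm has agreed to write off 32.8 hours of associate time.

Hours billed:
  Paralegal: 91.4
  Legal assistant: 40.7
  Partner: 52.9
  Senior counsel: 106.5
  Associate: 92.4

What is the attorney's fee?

$130,186.50

Partner: 52.9 × $710 = $37,559.00
Senior counsel: 106.5 × $490 = $52,185.00
Associate: 92.4 × $370 = $34,188.00
Paralegal: 91.4 × $150 = $13,710.00
Legal assistant: 40.7 × $115 = $4,680.50
Subtotal: $142,322.50
Write-off: 32.8 × $370 = $12,136.00
Total: $142,322.50 − $12,136.00 = $130,186.50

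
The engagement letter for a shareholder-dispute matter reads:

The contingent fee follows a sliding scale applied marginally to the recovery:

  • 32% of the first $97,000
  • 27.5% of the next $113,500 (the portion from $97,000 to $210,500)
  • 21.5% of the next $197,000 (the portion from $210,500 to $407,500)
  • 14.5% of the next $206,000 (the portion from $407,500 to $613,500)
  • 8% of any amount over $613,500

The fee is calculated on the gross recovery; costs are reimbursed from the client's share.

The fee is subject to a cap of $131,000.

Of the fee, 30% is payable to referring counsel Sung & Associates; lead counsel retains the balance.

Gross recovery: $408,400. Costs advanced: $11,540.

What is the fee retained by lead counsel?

Fee base is the gross recovery, $408,400; costs are reimbursed separately.
First $97,000 at 32% = $31,040.00
Next $113,500 at 27.5% = $31,212.50
Next $197,000 at 21.5% = $42,355.00
Remaining $900 at 14.5% = $130.50
Fee: $31,040.00 + $31,212.50 + $42,355.00 + $130.50 = $104,738.00
$104,738.00 is under the $131,000 cap.
Referral share: 30% of $104,738.00 = $31,421.40; lead counsel retains $104,738.00 − $31,421.40 = $73,316.60.

$73,316.60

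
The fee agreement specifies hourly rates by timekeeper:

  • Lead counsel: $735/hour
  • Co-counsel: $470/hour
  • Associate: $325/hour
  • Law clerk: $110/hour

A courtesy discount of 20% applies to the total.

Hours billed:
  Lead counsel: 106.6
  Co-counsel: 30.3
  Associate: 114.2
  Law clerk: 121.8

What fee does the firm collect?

Lead counsel: 106.6 × $735 = $78,351.00
Co-counsel: 30.3 × $470 = $14,241.00
Associate: 114.2 × $325 = $37,115.00
Law clerk: 121.8 × $110 = $13,398.00
Subtotal: $143,105.00
Less 20% discount: −$28,621.00
Total: $143,105.00 − $28,621.00 = $114,484.00

$114,484.00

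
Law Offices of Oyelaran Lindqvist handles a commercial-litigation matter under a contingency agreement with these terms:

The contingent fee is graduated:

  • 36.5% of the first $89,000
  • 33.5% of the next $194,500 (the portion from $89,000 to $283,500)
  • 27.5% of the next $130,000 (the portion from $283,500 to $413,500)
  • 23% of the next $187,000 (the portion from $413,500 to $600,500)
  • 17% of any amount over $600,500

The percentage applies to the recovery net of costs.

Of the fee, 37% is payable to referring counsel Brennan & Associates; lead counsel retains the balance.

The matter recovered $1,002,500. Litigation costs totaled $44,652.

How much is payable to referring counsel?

Fee base (net of costs): $1,002,500 − $44,652 = $957,848
First $89,000 at 36.5% = $32,485.00
Next $194,500 at 33.5% = $65,157.50
Next $130,000 at 27.5% = $35,750.00
Next $187,000 at 23% = $43,010.00
Remaining $357,348 at 17% = $60,749.16
Fee: $32,485.00 + $65,157.50 + $35,750.00 + $43,010.00 + $60,749.16 = $237,151.66
Referral share: 37% of $237,151.66 = $87,746.11; lead counsel retains $237,151.66 − $87,746.11 = $149,405.55.

$87,746.11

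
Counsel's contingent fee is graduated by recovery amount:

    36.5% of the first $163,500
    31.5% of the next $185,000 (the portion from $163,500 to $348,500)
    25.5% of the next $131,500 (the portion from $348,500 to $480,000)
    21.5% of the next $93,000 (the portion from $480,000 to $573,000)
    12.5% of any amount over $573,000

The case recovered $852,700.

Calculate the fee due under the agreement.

$206,442.50

First $163,500 at 36.5% = $59,677.50
Next $185,000 at 31.5% = $58,275.00
Next $131,500 at 25.5% = $33,532.50
Next $93,000 at 21.5% = $19,995.00
Remaining $279,700 at 12.5% = $34,962.50
Fee: $59,677.50 + $58,275.00 + $33,532.50 + $19,995.00 + $34,962.50 = $206,442.50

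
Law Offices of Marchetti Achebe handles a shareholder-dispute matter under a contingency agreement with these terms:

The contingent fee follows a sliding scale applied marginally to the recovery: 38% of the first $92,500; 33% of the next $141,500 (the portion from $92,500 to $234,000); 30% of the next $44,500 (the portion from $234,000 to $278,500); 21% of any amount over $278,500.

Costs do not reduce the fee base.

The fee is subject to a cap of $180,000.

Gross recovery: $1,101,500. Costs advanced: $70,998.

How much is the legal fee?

$180,000.00

Fee base is the gross recovery, $1,101,500; costs are reimbursed separately.
First $92,500 at 38% = $35,150.00
Next $141,500 at 33% = $46,695.00
Next $44,500 at 30% = $13,350.00
Remaining $823,000 at 21% = $172,830.00
Fee: $35,150.00 + $46,695.00 + $13,350.00 + $172,830.00 = $268,025.00
$268,025.00 exceeds the $180,000 cap, so the fee is capped at $180,000.00.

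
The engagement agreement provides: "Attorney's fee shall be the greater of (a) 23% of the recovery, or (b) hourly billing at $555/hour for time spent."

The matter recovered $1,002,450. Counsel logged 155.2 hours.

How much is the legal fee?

$230,563.50

(a) 23% of $1,002,450 = $230,563.50
(b) 155.2 × $555 = $86,136.00
The greater is (a): $230,563.50.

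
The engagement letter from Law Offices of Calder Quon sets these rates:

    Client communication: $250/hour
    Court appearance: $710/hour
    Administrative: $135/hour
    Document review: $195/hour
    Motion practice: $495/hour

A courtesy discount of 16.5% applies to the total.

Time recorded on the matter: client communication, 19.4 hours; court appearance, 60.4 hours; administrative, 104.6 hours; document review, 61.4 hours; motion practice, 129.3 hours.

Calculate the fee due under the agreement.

Client communication: 19.4 × $250 = $4,850.00
Court appearance: 60.4 × $710 = $42,884.00
Administrative: 104.6 × $135 = $14,121.00
Document review: 61.4 × $195 = $11,973.00
Motion practice: 129.3 × $495 = $64,003.50
Subtotal: $137,831.50
Less 16.5% discount: −$22,742.20
Total: $137,831.50 − $22,742.20 = $115,089.30

$115,089.30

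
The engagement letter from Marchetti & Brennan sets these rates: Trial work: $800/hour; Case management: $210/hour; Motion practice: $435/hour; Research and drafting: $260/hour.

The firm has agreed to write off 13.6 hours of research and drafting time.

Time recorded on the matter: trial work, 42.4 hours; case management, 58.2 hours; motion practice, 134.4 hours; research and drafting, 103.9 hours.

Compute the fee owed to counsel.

$128,084.00

Trial work: 42.4 × $800 = $33,920.00
Case management: 58.2 × $210 = $12,222.00
Motion practice: 134.4 × $435 = $58,464.00
Research and drafting: 103.9 × $260 = $27,014.00
Subtotal: $131,620.00
Write-off: 13.6 × $260 = $3,536.00
Total: $131,620.00 − $3,536.00 = $128,084.00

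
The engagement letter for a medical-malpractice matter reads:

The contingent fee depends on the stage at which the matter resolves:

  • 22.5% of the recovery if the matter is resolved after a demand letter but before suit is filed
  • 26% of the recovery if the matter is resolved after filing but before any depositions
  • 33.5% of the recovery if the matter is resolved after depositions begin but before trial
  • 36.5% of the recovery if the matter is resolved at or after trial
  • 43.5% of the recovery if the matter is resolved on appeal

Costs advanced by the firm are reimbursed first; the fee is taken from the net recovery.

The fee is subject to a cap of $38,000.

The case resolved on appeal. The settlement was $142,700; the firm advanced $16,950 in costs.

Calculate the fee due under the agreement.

Fee base (net of costs): $142,700 − $16,950 = $125,750
The matter resolved on appeal, so the 43.5% rate applies.
$125,750 × 43.5% = $54,701.25
$54,701.25 exceeds the $38,000 cap, so the fee is capped at $38,000.00.

$38,000.00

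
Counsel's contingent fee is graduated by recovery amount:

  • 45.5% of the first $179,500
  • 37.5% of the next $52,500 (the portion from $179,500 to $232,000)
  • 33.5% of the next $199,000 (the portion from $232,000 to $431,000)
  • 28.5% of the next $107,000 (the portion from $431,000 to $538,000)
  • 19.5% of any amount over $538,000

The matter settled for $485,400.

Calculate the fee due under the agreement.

$183,529.00

First $179,500 at 45.5% = $81,672.50
Next $52,500 at 37.5% = $19,687.50
Next $199,000 at 33.5% = $66,665.00
Remaining $54,400 at 28.5% = $15,504.00
Fee: $81,672.50 + $19,687.50 + $66,665.00 + $15,504.00 = $183,529.00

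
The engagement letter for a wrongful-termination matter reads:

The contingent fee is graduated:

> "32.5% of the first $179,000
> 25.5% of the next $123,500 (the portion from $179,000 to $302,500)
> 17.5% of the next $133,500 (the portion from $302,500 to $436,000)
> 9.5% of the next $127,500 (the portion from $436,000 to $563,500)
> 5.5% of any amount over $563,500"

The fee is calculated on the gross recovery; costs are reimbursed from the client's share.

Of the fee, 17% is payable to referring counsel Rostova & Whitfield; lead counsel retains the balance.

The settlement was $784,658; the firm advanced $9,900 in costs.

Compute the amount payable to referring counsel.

Fee base is the gross recovery, $784,658; costs are reimbursed separately.
First $179,000 at 32.5% = $58,175.00
Next $123,500 at 25.5% = $31,492.50
Next $133,500 at 17.5% = $23,362.50
Next $127,500 at 9.5% = $12,112.50
Remaining $221,158 at 5.5% = $12,163.69
Fee: $58,175.00 + $31,492.50 + $23,362.50 + $12,112.50 + $12,163.69 = $137,306.19
Referral share: 17% of $137,306.19 = $23,342.05; lead counsel retains $137,306.19 − $23,342.05 = $113,964.14.

$23,342.05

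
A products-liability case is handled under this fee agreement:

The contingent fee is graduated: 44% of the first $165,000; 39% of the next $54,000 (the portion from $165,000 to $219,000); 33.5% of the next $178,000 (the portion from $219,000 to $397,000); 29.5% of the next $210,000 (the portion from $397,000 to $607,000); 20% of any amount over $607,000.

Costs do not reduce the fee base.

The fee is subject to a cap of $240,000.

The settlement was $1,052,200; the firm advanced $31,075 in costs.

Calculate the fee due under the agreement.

$240,000.00

Fee base is the gross recovery, $1,052,200; costs are reimbursed separately.
First $165,000 at 44% = $72,600.00
Next $54,000 at 39% = $21,060.00
Next $178,000 at 33.5% = $59,630.00
Next $210,000 at 29.5% = $61,950.00
Remaining $445,200 at 20% = $89,040.00
Fee: $72,600.00 + $21,060.00 + $59,630.00 + $61,950.00 + $89,040.00 = $304,280.00
$304,280.00 exceeds the $240,000 cap, so the fee is capped at $240,000.00.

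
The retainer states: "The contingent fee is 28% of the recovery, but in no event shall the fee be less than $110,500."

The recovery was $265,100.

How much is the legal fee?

$110,500.00

28% of $265,100 = $74,228.00
That is below the $110,500 minimum, so the minimum applies.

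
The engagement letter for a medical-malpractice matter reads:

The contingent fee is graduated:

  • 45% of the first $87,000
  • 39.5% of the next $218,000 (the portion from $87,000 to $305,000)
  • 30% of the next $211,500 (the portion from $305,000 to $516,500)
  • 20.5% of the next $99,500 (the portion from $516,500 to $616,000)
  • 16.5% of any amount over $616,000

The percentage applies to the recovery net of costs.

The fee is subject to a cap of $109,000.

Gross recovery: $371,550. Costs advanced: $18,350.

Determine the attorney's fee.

Fee base (net of costs): $371,550 − $18,350 = $353,200
First $87,000 at 45% = $39,150.00
Next $218,000 at 39.5% = $86,110.00
Remaining $48,200 at 30% = $14,460.00
Fee: $39,150.00 + $86,110.00 + $14,460.00 = $139,720.00
$139,720.00 exceeds the $109,000 cap, so the fee is capped at $109,000.00.

$109,000.00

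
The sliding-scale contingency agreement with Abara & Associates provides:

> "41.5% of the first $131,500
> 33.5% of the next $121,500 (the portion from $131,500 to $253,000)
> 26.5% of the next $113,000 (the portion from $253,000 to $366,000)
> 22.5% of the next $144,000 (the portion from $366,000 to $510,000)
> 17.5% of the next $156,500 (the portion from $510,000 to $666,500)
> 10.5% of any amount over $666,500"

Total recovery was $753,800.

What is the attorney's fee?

First $131,500 at 41.5% = $54,572.50
Next $121,500 at 33.5% = $40,702.50
Next $113,000 at 26.5% = $29,945.00
Next $144,000 at 22.5% = $32,400.00
Next $156,500 at 17.5% = $27,387.50
Remaining $87,300 at 10.5% = $9,166.50
Fee: $54,572.50 + $40,702.50 + $29,945.00 + $32,400.00 + $27,387.50 + $9,166.50 = $194,174.00

$194,174.00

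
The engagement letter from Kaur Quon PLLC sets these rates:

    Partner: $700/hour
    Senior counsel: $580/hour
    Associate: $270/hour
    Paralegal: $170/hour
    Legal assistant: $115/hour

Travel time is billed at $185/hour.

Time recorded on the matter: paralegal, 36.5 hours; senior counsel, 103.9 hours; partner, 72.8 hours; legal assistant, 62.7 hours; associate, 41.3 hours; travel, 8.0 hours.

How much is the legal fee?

$137,268.50

Partner: 72.8 × $700 = $50,960.00
Senior counsel: 103.9 × $580 = $60,262.00
Associate: 41.3 × $270 = $11,151.00
Paralegal: 36.5 × $170 = $6,205.00
Legal assistant: 62.7 × $115 = $7,210.50
Subtotal: $50,960.00 + $60,262.00 + $11,151.00 + $6,205.00 + $7,210.50 = $135,788.50
Travel: 8.0 × $185 = $1,480.00
Total: $135,788.50 + $1,480.00 = $137,268.50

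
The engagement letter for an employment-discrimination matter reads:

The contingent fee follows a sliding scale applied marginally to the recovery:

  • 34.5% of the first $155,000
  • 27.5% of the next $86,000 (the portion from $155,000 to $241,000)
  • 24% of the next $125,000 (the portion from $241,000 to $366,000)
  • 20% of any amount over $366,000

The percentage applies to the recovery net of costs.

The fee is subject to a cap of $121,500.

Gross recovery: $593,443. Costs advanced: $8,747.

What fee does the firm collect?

$121,500.00

Fee base (net of costs): $593,443 − $8,747 = $584,696
First $155,000 at 34.5% = $53,475.00
Next $86,000 at 27.5% = $23,650.00
Next $125,000 at 24% = $30,000.00
Remaining $218,696 at 20% = $43,739.20
Fee: $53,475.00 + $23,650.00 + $30,000.00 + $43,739.20 = $150,864.20
$150,864.20 exceeds the $121,500 cap, so the fee is capped at $121,500.00.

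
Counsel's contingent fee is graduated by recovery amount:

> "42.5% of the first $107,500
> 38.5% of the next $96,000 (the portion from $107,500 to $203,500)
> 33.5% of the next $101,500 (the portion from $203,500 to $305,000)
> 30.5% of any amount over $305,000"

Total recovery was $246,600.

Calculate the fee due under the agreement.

First $107,500 at 42.5% = $45,687.50
Next $96,000 at 38.5% = $36,960.00
Remaining $43,100 at 33.5% = $14,438.50
Fee: $45,687.50 + $36,960.00 + $14,438.50 = $97,086.00

$97,086.00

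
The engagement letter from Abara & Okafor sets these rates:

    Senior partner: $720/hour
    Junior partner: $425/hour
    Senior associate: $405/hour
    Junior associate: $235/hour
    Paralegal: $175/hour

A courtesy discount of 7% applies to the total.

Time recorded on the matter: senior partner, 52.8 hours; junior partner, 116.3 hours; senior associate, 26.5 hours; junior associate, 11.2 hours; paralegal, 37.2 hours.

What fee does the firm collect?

$99,805.74

Senior partner: 52.8 × $720 = $38,016.00
Junior partner: 116.3 × $425 = $49,427.50
Senior associate: 26.5 × $405 = $10,732.50
Junior associate: 11.2 × $235 = $2,632.00
Paralegal: 37.2 × $175 = $6,510.00
Subtotal: $107,318.00
Less 7% discount: −$7,512.26
Total: $107,318.00 − $7,512.26 = $99,805.74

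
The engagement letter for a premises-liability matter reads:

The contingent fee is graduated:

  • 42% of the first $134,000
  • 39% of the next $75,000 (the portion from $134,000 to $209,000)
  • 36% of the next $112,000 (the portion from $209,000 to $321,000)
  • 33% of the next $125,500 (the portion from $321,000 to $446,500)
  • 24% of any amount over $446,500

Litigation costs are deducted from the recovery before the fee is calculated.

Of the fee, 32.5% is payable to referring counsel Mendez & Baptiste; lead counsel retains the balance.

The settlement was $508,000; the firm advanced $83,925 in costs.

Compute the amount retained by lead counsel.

$107,908.71

Fee base (net of costs): $508,000 − $83,925 = $424,075
First $134,000 at 42% = $56,280.00
Next $75,000 at 39% = $29,250.00
Next $112,000 at 36% = $40,320.00
Remaining $103,075 at 33% = $34,014.75
Fee: $56,280.00 + $29,250.00 + $40,320.00 + $34,014.75 = $159,864.75
Referral share: 32.5% of $159,864.75 = $51,956.04; lead counsel retains $159,864.75 − $51,956.04 = $107,908.71.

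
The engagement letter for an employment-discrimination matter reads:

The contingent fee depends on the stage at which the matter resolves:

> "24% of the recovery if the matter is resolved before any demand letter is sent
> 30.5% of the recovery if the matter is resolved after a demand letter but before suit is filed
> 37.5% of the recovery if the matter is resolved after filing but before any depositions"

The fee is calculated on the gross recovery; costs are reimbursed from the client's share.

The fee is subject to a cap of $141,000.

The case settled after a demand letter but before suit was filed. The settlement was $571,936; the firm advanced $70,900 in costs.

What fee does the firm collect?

$141,000.00

Fee base is the gross recovery, $571,936; costs are reimbursed separately.
The matter settled after a demand letter but before suit was filed, so the 30.5% rate applies.
$571,936 × 30.5% = $174,440.48
$174,440.48 exceeds the $141,000 cap, so the fee is capped at $141,000.00.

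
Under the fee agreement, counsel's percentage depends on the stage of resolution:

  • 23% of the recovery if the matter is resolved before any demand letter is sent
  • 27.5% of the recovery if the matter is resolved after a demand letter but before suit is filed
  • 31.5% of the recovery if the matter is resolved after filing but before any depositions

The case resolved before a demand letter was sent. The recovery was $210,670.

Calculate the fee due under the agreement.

The matter resolved before a demand letter was sent, so the 23% rate applies.
$210,670 × 23% = $48,454.10

$48,454.10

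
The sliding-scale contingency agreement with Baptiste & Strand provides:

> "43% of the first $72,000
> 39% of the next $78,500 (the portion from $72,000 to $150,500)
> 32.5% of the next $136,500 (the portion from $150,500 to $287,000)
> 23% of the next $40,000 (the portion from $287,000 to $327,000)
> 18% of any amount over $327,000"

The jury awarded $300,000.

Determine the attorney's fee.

$108,927.50

First $72,000 at 43% = $30,960.00
Next $78,500 at 39% = $30,615.00
Next $136,500 at 32.5% = $44,362.50
Remaining $13,000 at 23% = $2,990.00
Fee: $30,960.00 + $30,615.00 + $44,362.50 + $2,990.00 = $108,927.50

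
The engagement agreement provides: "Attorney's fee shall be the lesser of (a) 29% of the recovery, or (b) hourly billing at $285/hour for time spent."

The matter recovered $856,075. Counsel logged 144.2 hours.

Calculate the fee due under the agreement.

(a) 29% of $856,075 = $248,261.75
(b) 144.2 × $285 = $41,097.00
The lesser is (b): $41,097.00.

$41,097.00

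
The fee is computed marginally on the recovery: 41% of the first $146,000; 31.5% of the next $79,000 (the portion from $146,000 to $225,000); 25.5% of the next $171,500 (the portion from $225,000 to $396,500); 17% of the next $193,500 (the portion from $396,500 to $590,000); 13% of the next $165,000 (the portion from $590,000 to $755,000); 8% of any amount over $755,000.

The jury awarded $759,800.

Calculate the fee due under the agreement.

First $146,000 at 41% = $59,860.00
Next $79,000 at 31.5% = $24,885.00
Next $171,500 at 25.5% = $43,732.50
Next $193,500 at 17% = $32,895.00
Next $165,000 at 13% = $21,450.00
Remaining $4,800 at 8% = $384.00
Fee: $59,860.00 + $24,885.00 + $43,732.50 + $32,895.00 + $21,450.00 + $384.00 = $183,206.50

$183,206.50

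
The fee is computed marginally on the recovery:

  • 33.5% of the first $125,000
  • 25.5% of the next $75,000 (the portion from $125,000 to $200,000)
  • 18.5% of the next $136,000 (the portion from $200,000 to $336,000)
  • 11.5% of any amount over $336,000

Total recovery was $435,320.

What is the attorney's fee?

$97,581.80

First $125,000 at 33.5% = $41,875.00
Next $75,000 at 25.5% = $19,125.00
Next $136,000 at 18.5% = $25,160.00
Remaining $99,320 at 11.5% = $11,421.80
Fee: $41,875.00 + $19,125.00 + $25,160.00 + $11,421.80 = $97,581.80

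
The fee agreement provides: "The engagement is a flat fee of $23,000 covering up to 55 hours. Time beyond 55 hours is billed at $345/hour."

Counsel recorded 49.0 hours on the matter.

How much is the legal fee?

49.0 hours is within the 55-hour scope; only the flat fee applies.

$23,000.00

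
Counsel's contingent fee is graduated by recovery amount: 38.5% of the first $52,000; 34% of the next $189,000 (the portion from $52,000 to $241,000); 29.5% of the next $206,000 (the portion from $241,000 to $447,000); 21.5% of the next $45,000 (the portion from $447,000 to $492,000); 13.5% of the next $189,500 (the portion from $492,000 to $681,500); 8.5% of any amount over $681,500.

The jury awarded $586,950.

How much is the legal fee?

$167,543.25

First $52,000 at 38.5% = $20,020.00
Next $189,000 at 34% = $64,260.00
Next $206,000 at 29.5% = $60,770.00
Next $45,000 at 21.5% = $9,675.00
Remaining $94,950 at 13.5% = $12,818.25
Fee: $20,020.00 + $64,260.00 + $60,770.00 + $9,675.00 + $12,818.25 = $167,543.25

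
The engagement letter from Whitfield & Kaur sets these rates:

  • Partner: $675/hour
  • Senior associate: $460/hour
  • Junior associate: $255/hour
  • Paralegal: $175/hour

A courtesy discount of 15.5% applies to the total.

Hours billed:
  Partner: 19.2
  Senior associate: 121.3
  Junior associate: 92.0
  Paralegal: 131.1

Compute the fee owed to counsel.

Partner: 19.2 × $675 = $12,960.00
Senior associate: 121.3 × $460 = $55,798.00
Junior associate: 92.0 × $255 = $23,460.00
Paralegal: 131.1 × $175 = $22,942.50
Subtotal: $115,160.50
Less 15.5% discount: −$17,849.88
Total: $115,160.50 − $17,849.88 = $97,310.62

$97,310.62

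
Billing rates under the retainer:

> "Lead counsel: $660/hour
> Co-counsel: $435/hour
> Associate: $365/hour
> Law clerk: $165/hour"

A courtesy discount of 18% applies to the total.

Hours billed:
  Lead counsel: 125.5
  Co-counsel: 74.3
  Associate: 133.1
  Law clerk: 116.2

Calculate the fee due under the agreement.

$149,982.10

Lead counsel: 125.5 × $660 = $82,830.00
Co-counsel: 74.3 × $435 = $32,320.50
Associate: 133.1 × $365 = $48,581.50
Law clerk: 116.2 × $165 = $19,173.00
Subtotal: $182,905.00
Less 18% discount: −$32,922.90
Total: $182,905.00 − $32,922.90 = $149,982.10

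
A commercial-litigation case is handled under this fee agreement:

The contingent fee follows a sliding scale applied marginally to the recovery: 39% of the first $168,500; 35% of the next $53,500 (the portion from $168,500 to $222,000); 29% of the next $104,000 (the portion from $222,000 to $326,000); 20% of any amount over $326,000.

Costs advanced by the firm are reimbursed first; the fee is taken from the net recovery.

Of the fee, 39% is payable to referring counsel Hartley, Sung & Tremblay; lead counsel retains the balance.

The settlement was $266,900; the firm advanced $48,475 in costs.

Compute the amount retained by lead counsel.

$50,745.14

Fee base (net of costs): $266,900 − $48,475 = $218,425
First $168,500 at 39% = $65,715.00
Remaining $49,925 at 35% = $17,473.75
Fee: $65,715.00 + $17,473.75 = $83,188.75
Referral share: 39% of $83,188.75 = $32,443.61; lead counsel retains $83,188.75 − $32,443.61 = $50,745.14.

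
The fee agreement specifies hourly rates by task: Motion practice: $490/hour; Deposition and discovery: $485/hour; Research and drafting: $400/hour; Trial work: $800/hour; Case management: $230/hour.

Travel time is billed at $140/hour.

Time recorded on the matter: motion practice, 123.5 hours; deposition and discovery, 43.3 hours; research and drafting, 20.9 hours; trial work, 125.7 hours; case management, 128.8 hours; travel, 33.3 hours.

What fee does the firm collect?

$224,721.50

Motion practice: 123.5 × $490 = $60,515.00
Deposition and discovery: 43.3 × $485 = $21,000.50
Research and drafting: 20.9 × $400 = $8,360.00
Trial work: 125.7 × $800 = $100,560.00
Case management: 128.8 × $230 = $29,624.00
Subtotal: $60,515.00 + $21,000.50 + $8,360.00 + $100,560.00 + $29,624.00 = $220,059.50
Travel: 33.3 × $140 = $4,662.00
Total: $220,059.50 + $4,662.00 = $224,721.50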